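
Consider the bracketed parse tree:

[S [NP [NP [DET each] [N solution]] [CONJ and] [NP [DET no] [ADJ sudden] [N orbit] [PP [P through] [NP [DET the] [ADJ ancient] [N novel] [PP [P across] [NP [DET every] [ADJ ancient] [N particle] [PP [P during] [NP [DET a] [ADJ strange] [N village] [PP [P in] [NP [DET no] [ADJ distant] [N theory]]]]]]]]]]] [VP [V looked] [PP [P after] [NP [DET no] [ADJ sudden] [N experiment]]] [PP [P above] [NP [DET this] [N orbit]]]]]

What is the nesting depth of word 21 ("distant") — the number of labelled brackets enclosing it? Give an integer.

The word sits inside ADJ, which is inside NP, inside PP, inside NP, inside PP, inside NP, inside PP, inside NP, inside PP, inside NP, inside NP, inside S — 12 brackets in all.

12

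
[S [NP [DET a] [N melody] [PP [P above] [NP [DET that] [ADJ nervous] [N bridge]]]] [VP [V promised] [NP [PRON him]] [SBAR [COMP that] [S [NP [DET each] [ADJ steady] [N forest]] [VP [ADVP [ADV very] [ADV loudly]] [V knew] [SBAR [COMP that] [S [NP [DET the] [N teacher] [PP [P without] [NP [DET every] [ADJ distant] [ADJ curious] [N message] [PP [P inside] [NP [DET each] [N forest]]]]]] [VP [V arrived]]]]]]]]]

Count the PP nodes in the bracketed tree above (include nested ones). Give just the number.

The PP constituents are: [PP above that nervous bridge]; [PP without every distant curious message inside each forest]; [PP inside each forest]. Total: 3.

3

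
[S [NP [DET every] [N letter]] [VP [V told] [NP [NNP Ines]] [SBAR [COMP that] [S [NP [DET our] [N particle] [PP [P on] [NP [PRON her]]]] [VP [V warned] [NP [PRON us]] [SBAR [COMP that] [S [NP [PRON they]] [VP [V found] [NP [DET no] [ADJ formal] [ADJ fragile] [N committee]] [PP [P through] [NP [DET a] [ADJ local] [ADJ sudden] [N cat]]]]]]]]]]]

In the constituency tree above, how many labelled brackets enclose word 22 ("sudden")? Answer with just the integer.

11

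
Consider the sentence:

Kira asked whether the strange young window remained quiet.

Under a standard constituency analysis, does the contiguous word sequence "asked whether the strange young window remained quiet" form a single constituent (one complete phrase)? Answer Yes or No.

These words form the whole verb phrase headed by "asked", so yes — one constituent.

Yes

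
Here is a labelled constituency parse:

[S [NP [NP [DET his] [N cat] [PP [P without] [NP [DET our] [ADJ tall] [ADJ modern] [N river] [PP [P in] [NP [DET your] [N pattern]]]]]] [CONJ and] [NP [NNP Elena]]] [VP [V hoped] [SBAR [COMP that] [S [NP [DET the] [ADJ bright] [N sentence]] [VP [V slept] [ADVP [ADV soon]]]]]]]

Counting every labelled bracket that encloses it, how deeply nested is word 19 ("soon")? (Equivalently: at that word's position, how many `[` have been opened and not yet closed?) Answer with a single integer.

7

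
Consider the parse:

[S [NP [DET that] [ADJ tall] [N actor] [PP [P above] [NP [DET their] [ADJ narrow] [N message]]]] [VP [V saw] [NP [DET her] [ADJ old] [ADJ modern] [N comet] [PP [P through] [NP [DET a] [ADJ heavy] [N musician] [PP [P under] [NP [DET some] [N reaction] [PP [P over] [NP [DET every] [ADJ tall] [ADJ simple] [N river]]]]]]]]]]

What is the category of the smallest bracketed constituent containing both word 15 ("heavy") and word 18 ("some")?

Both words fall inside [NP a heavy musician under some reaction over every tall simple river] (words 14–24), and no smaller constituent contains them both. Label: NP.

NP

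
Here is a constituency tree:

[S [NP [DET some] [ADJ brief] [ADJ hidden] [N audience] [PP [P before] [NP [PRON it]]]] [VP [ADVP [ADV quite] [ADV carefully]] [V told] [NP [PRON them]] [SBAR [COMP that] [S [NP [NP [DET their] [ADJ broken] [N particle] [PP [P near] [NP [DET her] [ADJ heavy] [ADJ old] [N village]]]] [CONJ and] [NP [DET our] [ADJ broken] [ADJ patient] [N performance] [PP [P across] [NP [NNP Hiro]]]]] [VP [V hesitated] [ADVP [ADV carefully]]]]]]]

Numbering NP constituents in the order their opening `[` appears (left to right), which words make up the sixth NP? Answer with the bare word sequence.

her heavy old village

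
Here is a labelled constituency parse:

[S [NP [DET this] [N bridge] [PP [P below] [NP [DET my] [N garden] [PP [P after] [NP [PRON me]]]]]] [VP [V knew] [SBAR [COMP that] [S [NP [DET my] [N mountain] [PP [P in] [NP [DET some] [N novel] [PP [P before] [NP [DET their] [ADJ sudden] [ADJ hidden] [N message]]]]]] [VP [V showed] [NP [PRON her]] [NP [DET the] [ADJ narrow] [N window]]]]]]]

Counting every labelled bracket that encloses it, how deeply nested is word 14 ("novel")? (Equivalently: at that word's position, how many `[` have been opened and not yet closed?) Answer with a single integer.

Path from the root down to the word: S → VP → SBAR → S → NP → PP → NP → N. That is 8 enclosing brackets.

8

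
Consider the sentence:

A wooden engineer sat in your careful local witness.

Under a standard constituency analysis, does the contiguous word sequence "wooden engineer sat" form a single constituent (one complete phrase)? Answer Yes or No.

The sequence begins inside the noun phrase "a wooden engineer" and ends inside the verb phrase "sat in your careful local witness"; it crosses a phrase boundary, so no single node in the tree spans exactly those words.

No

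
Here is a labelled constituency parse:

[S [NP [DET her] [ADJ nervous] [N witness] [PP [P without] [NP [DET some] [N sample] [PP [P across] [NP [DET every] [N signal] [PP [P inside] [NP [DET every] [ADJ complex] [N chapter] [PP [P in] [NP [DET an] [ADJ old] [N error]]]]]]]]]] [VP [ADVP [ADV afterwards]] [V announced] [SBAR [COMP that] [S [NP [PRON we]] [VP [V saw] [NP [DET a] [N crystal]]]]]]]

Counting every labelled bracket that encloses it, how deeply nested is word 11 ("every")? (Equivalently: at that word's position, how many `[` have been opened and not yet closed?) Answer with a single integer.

9

The word sits inside DET, which is inside NP, inside PP, inside NP, inside PP, inside NP, inside PP, inside NP, inside S — 9 brackets in all.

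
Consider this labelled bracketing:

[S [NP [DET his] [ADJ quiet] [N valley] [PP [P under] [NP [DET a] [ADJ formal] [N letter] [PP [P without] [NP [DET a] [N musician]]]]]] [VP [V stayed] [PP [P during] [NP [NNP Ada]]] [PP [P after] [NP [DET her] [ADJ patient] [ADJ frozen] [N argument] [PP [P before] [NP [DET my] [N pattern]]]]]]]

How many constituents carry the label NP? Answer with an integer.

6

Listing each NP by its span: [NP his quiet valley under a formal letter without a musician]; [NP a formal letter without a musician]; [NP a musician]; [NP Ada]; [NP her patient frozen argument before my pattern]; [NP my pattern] — that makes 6.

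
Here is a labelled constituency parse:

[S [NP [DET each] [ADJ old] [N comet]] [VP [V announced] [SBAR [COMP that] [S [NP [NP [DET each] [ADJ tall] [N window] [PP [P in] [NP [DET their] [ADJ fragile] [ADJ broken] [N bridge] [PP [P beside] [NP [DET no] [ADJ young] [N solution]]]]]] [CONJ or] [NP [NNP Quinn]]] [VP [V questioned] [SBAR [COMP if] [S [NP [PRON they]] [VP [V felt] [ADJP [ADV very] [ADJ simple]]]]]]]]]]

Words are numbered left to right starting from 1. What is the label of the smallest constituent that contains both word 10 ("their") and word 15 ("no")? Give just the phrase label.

NP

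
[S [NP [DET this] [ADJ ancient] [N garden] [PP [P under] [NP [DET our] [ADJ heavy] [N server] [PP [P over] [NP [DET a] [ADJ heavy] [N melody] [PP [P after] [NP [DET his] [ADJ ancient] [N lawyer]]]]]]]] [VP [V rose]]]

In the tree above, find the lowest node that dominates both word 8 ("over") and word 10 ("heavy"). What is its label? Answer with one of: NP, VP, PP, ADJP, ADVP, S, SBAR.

PP

Both words fall inside [PP over a heavy melody after his ancient lawyer] (words 8–15), and no smaller constituent contains them both. Label: PP.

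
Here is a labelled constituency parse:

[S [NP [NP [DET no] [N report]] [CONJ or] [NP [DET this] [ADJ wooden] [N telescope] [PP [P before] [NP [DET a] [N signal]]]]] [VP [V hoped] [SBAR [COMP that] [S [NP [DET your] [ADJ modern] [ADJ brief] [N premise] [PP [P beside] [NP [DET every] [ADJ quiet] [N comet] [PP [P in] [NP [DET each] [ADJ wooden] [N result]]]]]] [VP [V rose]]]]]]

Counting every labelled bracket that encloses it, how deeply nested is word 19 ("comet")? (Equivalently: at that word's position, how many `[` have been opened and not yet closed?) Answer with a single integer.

Counting open brackets not yet closed at "comet": [S [VP [SBAR [S [NP [PP [NP [N = 8.

8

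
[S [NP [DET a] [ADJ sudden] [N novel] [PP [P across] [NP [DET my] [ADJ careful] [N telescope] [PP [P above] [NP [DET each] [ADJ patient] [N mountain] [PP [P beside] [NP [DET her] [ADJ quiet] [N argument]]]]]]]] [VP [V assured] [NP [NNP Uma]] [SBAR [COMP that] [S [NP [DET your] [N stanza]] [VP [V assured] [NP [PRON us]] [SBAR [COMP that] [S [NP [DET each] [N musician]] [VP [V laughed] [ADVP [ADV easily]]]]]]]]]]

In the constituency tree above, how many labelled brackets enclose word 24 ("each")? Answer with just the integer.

9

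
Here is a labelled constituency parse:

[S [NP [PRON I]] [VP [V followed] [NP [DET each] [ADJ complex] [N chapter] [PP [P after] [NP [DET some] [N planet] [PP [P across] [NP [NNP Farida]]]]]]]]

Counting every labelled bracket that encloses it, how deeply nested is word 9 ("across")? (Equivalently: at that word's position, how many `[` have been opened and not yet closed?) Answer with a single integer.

The word sits inside P, which is inside PP, inside NP, inside PP, inside NP, inside VP, inside S — 7 brackets in all.

7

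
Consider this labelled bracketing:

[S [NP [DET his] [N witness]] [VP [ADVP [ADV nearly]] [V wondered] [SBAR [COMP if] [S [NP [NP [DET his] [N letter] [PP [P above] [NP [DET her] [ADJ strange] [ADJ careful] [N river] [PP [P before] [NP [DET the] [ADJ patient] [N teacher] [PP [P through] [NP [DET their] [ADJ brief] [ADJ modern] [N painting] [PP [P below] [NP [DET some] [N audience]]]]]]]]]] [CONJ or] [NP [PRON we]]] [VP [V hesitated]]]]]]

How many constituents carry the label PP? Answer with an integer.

Listing each PP by its span: [PP above her strange careful river before the patient teacher through their brief modern painting below some audience]; [PP before the patient teacher through their brief modern painting below some audience]; [PP through their brief modern painting below some audience]; [PP below some audience] — that makes 4.

4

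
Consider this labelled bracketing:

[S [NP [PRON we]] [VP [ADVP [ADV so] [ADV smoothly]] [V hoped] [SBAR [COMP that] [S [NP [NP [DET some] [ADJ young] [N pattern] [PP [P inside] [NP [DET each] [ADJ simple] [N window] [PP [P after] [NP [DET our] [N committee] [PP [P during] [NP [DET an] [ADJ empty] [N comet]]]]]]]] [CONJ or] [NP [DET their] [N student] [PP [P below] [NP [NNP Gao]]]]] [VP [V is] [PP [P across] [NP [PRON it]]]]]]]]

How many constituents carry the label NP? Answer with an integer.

Listing each NP by its span: [NP we]; [NP some young pattern inside each simple window after our committee during an empty comet or their student below Gao]; [NP some young pattern inside each simple window after our committee during an empty comet]; [NP each simple window after our committee during an empty comet]; [NP our committee during an empty comet]; [NP an empty comet] … — that makes 9.

9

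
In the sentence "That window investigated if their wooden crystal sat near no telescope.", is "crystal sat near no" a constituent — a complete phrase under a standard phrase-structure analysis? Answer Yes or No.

No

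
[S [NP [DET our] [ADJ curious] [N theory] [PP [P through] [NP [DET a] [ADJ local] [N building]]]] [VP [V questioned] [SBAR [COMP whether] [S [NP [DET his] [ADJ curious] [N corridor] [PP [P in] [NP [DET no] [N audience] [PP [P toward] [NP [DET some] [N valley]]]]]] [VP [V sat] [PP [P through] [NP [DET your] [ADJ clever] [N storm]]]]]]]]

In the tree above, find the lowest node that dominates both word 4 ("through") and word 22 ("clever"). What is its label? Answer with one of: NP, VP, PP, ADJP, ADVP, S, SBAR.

The smallest bracket enclosing both words is [S our curious theory through a local building questioned whether his curious corridor in no audience toward some valley sat through your clever storm], so the label is S.

S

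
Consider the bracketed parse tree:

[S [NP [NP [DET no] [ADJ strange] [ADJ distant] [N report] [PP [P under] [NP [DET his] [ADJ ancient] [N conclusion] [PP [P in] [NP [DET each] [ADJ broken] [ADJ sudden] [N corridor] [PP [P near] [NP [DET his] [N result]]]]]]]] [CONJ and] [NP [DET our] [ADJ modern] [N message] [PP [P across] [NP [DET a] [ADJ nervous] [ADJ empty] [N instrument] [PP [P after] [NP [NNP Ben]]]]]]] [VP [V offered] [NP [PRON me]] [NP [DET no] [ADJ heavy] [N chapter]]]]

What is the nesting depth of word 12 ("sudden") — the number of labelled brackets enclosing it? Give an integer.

8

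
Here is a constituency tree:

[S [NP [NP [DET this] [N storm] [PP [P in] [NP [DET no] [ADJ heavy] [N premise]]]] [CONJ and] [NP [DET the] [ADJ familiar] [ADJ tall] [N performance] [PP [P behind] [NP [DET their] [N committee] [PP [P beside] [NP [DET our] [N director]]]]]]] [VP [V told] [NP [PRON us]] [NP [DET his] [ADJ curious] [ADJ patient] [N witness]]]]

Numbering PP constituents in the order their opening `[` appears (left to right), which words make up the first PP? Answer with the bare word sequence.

in no heavy premise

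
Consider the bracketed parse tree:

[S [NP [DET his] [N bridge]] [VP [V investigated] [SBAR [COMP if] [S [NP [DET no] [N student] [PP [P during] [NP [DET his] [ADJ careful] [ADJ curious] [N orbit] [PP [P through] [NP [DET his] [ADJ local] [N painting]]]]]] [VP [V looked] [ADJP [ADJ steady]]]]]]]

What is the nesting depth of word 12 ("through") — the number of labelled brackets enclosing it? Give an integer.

9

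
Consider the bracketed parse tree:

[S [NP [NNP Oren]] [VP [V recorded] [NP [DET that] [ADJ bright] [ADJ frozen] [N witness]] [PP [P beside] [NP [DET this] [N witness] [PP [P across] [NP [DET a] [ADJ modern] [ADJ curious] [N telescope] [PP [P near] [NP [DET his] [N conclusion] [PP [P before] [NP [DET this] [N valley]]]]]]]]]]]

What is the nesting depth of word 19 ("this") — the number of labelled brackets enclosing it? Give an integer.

Counting open brackets not yet closed at "this": [S [VP [PP [NP [PP [NP [PP [NP [PP [NP [DET = 11.

11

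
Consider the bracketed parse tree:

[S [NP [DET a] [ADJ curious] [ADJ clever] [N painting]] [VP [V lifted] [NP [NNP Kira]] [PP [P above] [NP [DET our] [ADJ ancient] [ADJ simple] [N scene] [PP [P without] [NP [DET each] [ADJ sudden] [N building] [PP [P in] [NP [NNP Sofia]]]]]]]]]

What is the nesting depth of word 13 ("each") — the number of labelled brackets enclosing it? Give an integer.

7

The word sits inside DET, which is inside NP, inside PP, inside NP, inside PP, inside VP, inside S — 7 brackets in all.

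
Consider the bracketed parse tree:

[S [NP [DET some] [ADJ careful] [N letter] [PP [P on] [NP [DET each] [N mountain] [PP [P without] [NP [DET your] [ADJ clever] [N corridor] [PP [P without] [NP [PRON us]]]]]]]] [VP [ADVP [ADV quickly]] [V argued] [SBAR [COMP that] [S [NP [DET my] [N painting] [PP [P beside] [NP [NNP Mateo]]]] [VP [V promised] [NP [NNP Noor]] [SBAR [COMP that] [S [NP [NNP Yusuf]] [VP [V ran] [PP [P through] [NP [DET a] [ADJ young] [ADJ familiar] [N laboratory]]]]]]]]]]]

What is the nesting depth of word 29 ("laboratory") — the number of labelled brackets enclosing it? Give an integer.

11

The word sits inside N, which is inside NP, inside PP, inside VP, inside S, inside SBAR, inside VP, inside S, inside SBAR, inside VP, inside S — 11 brackets in all.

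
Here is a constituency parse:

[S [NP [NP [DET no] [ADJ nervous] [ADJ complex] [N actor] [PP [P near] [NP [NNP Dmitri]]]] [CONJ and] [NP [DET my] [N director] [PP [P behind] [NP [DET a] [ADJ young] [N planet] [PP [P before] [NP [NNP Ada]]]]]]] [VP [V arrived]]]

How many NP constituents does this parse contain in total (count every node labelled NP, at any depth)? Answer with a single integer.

6

Listing each NP by its span: [NP no nervous complex actor near Dmitri and my director behind a young planet before Ada]; [NP no nervous complex actor near Dmitri]; [NP Dmitri]; [NP my director behind a young planet before Ada]; [NP a young planet before Ada]; [NP Ada] — that makes 6.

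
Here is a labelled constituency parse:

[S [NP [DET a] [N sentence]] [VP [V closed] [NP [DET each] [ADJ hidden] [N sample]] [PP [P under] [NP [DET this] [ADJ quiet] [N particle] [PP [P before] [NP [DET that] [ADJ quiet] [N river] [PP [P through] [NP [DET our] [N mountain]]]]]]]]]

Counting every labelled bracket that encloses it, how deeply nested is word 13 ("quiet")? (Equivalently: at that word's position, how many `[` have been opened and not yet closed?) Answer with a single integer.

7

The word sits inside ADJ, which is inside NP, inside PP, inside NP, inside PP, inside VP, inside S — 7 brackets in all.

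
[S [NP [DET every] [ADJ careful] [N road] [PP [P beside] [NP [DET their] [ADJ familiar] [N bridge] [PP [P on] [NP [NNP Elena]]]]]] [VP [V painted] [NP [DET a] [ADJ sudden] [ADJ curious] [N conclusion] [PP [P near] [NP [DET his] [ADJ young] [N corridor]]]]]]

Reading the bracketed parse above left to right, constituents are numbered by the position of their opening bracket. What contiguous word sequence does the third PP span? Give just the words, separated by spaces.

Opening `[PP` markers occur at word positions 4, 8, 15; the third of these opens the constituent [PP near his young corridor].

near his young corridor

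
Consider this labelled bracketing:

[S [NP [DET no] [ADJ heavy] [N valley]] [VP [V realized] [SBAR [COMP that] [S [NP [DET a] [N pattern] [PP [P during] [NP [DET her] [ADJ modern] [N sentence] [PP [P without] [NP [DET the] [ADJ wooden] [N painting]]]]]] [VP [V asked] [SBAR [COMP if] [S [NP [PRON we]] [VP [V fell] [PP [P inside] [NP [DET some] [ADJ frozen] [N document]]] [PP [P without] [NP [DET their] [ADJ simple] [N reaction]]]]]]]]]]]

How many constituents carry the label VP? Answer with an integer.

3

Scanning left to right, an opening `[VP` appears at word positions 4, 16, 19 — 3 in total.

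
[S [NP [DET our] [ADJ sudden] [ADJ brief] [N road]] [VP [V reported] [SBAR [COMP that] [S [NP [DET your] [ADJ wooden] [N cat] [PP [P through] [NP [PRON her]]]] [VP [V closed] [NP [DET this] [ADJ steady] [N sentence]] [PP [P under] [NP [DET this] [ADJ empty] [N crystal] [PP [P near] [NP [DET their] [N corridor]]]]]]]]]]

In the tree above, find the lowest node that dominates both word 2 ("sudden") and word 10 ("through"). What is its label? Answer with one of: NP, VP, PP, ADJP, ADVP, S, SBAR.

S

The smallest bracket enclosing both words is [S our sudden brief road reported that your wooden cat through her closed this steady sentence under this empty crystal near their corridor], so the label is S.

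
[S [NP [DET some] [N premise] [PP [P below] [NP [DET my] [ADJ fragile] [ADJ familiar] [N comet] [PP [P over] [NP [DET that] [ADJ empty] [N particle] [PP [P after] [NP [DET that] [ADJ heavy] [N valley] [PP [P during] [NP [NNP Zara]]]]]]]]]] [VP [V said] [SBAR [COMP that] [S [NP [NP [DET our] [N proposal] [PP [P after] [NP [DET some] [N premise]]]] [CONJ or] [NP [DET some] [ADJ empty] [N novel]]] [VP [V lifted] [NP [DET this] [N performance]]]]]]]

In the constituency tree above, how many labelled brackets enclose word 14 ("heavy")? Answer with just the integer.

9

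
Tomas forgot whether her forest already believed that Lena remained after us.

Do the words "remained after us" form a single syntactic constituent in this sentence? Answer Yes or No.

"remained after us" is exactly the verb phrase [VP remained after us], a complete constituent.

Yes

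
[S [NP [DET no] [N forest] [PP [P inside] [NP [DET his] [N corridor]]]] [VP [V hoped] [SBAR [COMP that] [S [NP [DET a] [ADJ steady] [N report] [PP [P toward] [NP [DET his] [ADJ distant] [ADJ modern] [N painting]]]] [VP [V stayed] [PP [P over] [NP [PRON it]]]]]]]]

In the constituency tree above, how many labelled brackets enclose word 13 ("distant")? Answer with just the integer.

Path from the root down to the word: S → VP → SBAR → S → NP → PP → NP → ADJ. That is 8 enclosing brackets.

8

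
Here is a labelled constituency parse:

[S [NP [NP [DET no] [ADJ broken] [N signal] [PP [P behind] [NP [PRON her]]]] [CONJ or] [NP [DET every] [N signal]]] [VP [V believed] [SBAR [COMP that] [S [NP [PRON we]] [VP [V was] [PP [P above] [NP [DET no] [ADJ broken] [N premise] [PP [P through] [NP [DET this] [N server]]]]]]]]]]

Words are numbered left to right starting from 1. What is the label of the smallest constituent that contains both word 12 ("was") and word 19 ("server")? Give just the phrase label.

VP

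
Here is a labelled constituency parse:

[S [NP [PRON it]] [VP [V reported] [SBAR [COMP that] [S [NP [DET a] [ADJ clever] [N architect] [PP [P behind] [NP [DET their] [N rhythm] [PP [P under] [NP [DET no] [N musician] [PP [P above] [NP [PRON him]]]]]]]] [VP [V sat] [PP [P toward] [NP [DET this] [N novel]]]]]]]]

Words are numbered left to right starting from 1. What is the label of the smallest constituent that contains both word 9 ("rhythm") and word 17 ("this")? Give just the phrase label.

S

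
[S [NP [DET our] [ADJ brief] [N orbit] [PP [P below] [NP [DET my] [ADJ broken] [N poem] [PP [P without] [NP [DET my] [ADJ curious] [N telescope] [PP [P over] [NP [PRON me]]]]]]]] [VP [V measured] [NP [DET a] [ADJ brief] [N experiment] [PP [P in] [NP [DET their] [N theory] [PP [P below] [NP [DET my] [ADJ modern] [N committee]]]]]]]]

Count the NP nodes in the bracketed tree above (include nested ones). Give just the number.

Listing each NP by its span: [NP our brief orbit below my broken poem without my curious telescope over me]; [NP my broken poem without my curious telescope over me]; [NP my curious telescope over me]; [NP me]; [NP a brief experiment in their theory below my modern committee]; [NP their theory below my modern committee] … — that makes 7.

7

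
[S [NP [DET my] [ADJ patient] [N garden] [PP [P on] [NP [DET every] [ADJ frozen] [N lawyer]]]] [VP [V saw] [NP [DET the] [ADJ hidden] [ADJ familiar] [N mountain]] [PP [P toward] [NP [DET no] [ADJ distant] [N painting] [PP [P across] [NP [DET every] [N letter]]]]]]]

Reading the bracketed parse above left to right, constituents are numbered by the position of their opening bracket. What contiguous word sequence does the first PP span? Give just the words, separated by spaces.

on every frozen lawyer

Opening `[PP` markers occur at word positions 4, 13, 17; the first of these opens the constituent [PP on every frozen lawyer].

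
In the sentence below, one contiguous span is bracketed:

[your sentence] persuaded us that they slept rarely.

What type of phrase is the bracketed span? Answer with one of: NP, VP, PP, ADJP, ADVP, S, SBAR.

The span is built around the noun "sentence" — a noun phrase (NP).

NP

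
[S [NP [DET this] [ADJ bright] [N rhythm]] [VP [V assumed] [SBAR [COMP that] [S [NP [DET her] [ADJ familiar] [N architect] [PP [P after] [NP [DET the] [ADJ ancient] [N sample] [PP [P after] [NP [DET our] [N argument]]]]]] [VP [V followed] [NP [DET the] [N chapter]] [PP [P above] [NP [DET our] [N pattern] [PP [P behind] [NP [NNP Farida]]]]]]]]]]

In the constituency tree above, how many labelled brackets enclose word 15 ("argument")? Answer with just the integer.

10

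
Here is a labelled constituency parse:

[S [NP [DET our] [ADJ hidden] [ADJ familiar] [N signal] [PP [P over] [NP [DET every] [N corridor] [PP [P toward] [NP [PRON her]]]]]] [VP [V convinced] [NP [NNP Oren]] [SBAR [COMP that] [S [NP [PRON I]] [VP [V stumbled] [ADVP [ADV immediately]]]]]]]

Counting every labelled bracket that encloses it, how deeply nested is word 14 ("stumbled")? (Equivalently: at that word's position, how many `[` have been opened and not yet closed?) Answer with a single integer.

6

The word sits inside V, which is inside VP, inside S, inside SBAR, inside VP, inside S — 6 brackets in all.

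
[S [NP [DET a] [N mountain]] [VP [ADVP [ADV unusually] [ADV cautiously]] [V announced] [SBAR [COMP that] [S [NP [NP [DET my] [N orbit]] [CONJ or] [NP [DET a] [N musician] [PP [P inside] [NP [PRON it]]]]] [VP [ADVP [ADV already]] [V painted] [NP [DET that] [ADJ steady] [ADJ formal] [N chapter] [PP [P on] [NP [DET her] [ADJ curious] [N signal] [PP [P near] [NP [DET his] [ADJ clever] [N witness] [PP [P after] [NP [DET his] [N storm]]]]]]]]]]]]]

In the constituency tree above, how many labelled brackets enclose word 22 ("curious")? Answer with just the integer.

9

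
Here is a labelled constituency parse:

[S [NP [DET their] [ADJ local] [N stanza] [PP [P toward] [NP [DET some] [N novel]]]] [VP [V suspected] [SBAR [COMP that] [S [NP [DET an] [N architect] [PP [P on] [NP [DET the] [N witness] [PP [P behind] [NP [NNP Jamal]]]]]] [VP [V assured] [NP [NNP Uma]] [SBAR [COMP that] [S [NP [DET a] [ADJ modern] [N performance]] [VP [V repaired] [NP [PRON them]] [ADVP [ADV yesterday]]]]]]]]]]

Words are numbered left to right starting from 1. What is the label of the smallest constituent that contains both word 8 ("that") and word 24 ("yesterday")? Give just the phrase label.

Both words fall inside [SBAR that an architect on the witness behind Jamal assured Uma that a modern performance repaired them yesterday] (words 8–24), and no smaller constituent contains them both. Label: SBAR.

SBAR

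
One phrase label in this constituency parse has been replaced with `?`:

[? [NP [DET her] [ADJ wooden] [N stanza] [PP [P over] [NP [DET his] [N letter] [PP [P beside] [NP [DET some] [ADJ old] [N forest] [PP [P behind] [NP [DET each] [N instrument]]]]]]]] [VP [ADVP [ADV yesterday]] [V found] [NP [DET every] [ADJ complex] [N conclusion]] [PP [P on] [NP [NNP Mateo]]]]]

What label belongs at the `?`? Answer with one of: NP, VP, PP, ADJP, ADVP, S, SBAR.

S

Looking at what the `?` directly dominates — NP, VP — this is a clause (S).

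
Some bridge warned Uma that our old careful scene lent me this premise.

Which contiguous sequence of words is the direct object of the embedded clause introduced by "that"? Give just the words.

Within the embedded clause introduced by "that", the direct object of "lent" is "this premise".

this premise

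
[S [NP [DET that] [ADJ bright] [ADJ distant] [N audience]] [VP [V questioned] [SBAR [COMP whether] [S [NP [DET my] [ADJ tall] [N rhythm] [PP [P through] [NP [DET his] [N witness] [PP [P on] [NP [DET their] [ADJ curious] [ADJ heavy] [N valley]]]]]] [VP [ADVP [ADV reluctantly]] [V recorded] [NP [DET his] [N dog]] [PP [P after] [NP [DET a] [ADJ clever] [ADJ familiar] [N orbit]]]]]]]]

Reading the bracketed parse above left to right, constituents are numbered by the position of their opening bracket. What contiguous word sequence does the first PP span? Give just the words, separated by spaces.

through his witness on their curious heavy valley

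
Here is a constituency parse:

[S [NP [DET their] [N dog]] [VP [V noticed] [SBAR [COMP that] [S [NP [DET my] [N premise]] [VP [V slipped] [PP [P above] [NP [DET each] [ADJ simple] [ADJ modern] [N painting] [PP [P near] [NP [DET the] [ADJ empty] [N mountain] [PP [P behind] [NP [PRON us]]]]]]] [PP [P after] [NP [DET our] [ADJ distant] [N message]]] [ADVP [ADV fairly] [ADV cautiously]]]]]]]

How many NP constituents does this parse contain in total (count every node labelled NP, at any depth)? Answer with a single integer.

6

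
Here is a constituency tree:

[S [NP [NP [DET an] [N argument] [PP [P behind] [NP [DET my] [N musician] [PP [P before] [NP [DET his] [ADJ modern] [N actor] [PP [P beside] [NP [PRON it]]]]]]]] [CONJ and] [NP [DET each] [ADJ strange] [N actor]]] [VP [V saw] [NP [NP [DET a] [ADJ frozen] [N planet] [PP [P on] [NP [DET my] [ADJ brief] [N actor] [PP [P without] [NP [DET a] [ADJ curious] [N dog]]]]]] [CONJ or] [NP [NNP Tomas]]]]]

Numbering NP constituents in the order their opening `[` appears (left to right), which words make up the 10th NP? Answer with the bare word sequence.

The NP opening brackets appear, in order, over: "an argument behind my musician before his modern actor beside it and each strange actor"; "an argument behind my musician before his modern actor beside it"; "my musician before his modern actor beside it"; "his modern actor beside it"; "it"; "each strange actor"; "a frozen planet on my brief actor without a curious dog or Tomas"; "a frozen planet on my brief actor without a curious dog"; "my brief actor without a curious dog"; "a curious dog"; "Tomas". The 10th one spans "a curious dog".

a curious dog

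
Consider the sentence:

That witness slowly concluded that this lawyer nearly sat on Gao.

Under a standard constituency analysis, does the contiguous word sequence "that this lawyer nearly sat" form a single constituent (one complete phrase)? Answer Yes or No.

The sequence begins inside the complementizer "that" and ends inside the clause "this lawyer nearly sat on Gao"; it crosses a phrase boundary, so no single node in the tree spans exactly those words.

No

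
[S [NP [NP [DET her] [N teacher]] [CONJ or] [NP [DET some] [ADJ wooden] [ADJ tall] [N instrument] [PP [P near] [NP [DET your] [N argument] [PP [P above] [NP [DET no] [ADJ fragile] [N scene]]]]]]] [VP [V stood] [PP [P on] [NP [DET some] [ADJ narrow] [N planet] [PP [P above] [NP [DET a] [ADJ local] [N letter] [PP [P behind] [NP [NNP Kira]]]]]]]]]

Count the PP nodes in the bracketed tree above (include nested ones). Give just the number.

Listing each PP by its span: [PP near your argument above no fragile scene]; [PP above no fragile scene]; [PP on some narrow planet above a local letter behind Kira]; [PP above a local letter behind Kira]; [PP behind Kira] — that makes 5.

5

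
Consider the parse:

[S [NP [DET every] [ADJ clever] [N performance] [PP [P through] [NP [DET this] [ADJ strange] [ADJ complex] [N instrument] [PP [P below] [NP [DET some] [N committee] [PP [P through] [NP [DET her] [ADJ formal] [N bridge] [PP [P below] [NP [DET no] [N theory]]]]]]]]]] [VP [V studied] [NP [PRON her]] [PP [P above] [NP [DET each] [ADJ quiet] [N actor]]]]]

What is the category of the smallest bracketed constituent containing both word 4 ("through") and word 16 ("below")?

Word 4 lies under S → NP → PP → P; word 16 lies under S → NP → PP → NP → PP → NP → PP → NP → PP → P. The lowest shared node is the PP.

PP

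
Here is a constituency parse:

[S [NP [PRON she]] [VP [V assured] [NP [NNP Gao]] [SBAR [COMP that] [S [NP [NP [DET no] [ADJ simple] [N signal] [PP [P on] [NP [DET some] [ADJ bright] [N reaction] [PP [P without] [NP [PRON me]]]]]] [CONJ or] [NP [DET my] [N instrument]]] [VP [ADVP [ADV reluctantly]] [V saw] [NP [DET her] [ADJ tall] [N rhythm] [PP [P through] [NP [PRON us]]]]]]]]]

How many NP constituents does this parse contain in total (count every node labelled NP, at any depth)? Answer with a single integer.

Listing each NP by its span: [NP she]; [NP Gao]; [NP no simple signal on some bright reaction without me or my instrument]; [NP no simple signal on some bright reaction without me]; [NP some bright reaction without me]; [NP me] … — that makes 9.

9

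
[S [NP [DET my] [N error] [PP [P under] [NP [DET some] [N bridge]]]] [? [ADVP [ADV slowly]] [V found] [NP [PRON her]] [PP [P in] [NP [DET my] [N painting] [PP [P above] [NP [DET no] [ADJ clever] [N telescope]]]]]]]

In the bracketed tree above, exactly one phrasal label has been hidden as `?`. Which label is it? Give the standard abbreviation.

The `?` node immediately contains: ADVP, V 'found', NP, PP. That is the internal structure of a verb phrase, so the label is VP.

VP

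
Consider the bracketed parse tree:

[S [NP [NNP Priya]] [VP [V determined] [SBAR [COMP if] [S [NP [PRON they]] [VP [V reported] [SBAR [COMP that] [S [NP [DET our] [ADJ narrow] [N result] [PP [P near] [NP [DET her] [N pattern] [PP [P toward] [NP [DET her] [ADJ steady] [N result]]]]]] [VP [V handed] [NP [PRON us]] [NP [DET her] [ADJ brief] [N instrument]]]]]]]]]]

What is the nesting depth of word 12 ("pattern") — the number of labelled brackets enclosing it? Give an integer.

11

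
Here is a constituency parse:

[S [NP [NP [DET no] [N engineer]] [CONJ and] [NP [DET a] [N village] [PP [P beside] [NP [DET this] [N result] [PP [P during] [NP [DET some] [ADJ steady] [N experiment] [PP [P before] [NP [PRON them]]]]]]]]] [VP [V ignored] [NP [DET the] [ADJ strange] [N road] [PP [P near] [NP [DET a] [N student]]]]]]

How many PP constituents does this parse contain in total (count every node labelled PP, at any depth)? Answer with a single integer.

4

Scanning left to right, an opening `[PP` appears at word positions 6, 9, 13, 19 — 4 in total.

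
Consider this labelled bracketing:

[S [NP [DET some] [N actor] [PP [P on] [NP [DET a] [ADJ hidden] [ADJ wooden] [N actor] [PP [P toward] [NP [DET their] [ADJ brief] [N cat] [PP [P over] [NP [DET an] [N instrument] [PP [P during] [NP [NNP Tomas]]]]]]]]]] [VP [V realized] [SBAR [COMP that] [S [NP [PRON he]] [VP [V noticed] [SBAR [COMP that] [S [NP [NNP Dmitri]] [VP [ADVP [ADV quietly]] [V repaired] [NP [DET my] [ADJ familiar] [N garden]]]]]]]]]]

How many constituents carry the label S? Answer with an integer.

3

Listing each S by its span: [S some actor on a hidden wooden actor toward their brief cat over an instrument during Tomas realized that he noticed that Dmitri quietly repaired my familiar garden]; [S he noticed that Dmitri quietly repaired my familiar garden]; [S Dmitri quietly repaired my familiar garden] — that makes 3.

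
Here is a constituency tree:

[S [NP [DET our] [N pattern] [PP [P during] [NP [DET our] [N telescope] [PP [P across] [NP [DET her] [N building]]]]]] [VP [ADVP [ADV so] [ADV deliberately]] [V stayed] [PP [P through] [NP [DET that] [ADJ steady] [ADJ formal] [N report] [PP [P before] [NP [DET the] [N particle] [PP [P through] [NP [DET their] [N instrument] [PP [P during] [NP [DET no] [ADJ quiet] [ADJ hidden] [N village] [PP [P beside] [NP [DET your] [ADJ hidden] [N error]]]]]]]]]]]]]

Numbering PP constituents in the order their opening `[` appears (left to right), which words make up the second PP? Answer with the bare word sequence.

across her building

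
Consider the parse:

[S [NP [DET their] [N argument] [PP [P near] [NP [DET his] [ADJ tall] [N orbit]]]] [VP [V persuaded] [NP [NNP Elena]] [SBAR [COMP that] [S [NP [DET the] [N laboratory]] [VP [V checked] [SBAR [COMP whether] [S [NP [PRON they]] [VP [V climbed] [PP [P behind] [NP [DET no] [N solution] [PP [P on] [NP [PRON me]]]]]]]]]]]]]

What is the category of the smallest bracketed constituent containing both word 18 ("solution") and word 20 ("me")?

NP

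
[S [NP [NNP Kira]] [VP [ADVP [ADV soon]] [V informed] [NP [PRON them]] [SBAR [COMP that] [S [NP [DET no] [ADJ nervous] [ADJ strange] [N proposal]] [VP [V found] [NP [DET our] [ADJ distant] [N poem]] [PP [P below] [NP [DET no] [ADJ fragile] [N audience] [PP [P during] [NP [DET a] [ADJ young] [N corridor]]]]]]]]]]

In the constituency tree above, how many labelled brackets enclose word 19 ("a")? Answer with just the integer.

10

The word sits inside DET, which is inside NP, inside PP, inside NP, inside PP, inside VP, inside S, inside SBAR, inside VP, inside S — 10 brackets in all.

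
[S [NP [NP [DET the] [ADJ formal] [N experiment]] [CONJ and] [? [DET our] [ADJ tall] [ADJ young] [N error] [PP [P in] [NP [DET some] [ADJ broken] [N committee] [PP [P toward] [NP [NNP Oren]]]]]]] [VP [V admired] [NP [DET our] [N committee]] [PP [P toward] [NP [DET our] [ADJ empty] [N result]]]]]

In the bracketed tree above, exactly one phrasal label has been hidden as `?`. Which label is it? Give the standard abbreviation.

NP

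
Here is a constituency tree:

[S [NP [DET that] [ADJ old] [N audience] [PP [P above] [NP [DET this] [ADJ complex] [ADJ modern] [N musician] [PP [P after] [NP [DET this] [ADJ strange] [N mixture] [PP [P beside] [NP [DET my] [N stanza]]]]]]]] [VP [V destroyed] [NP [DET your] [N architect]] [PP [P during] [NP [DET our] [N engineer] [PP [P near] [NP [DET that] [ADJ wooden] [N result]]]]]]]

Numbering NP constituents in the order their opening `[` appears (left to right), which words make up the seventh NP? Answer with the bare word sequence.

that wooden result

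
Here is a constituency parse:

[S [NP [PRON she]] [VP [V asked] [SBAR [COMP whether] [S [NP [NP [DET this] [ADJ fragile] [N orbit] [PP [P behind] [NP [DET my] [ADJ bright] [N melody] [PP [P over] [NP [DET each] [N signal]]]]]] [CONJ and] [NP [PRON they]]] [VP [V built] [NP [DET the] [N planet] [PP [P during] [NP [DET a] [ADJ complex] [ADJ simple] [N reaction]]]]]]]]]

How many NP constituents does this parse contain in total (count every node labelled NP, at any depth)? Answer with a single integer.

8

Listing each NP by its span: [NP she]; [NP this fragile orbit behind my bright melody over each signal and they]; [NP this fragile orbit behind my bright melody over each signal]; [NP my bright melody over each signal]; [NP each signal]; [NP they] … — that makes 8.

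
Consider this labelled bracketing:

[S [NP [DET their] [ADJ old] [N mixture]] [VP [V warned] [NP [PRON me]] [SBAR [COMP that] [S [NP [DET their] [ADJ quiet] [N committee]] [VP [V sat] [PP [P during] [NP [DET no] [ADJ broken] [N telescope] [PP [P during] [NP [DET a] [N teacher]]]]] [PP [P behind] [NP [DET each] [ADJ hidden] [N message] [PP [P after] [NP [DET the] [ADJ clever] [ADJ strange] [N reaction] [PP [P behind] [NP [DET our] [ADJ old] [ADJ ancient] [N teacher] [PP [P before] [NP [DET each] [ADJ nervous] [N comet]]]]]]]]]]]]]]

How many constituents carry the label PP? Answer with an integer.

6

Scanning left to right, an opening `[PP` appears at word positions 11, 15, 18, 22, 27, 32 — 6 in total.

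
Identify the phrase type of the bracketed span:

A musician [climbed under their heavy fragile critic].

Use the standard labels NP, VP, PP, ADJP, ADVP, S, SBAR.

VP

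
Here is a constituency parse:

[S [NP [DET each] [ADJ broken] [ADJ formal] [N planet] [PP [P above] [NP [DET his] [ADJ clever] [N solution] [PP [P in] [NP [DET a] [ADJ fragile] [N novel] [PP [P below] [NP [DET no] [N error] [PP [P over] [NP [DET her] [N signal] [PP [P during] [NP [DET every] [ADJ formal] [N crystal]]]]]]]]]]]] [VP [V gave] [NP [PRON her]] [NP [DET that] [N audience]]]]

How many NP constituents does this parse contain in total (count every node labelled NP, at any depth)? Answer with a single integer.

8

Scanning left to right, an opening `[NP` appears at word positions 1, 6, 10, 14, 17, 20, 24, 25 — 8 in total.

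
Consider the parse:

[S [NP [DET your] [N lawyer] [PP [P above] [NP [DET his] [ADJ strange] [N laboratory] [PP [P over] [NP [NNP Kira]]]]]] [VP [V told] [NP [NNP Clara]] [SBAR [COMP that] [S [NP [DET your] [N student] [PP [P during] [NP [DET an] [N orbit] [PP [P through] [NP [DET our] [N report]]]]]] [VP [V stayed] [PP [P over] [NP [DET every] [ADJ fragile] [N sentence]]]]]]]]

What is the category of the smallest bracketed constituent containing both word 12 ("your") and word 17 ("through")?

NP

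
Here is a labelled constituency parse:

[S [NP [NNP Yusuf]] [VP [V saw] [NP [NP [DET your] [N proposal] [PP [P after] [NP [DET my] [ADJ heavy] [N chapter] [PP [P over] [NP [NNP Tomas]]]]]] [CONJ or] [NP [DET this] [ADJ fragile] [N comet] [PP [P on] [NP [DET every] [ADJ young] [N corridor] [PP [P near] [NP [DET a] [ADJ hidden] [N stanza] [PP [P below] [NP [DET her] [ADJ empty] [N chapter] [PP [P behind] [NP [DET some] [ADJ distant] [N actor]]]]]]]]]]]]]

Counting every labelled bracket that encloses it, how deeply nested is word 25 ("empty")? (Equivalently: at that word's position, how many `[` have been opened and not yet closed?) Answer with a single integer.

11

The word sits inside ADJ, which is inside NP, inside PP, inside NP, inside PP, inside NP, inside PP, inside NP, inside NP, inside VP, inside S — 11 brackets in all.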